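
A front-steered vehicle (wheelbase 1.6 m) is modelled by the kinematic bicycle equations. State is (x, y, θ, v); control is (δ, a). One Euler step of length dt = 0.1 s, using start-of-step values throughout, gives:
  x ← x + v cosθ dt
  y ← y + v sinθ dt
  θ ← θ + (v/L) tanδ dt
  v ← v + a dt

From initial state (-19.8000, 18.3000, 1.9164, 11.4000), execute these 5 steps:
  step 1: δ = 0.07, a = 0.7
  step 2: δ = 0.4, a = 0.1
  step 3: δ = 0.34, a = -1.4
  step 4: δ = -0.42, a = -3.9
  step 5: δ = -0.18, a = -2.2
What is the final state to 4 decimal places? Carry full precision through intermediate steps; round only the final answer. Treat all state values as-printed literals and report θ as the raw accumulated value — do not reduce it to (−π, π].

(-22.9409, 22.8484, 2.0822, 10.7300)

after step 1 (δ=0.07, a=0.7): (-20.186192, 19.372593, 1.966357, 11.470000)
after step 2 (δ=0.4, a=0.1): (-20.628160, 20.431023, 2.269447, 11.480000)
after step 3 (δ=0.34, a=-1.4): (-21.366536, 21.310059, 2.523253, 11.340000)
after step 4 (δ=-0.42, a=-3.9): (-22.290567, 21.967420, 2.206744, 10.950000)
after step 5 (δ=-0.18, a=-2.2): (-22.940932, 22.848357, 2.082209, 10.730000)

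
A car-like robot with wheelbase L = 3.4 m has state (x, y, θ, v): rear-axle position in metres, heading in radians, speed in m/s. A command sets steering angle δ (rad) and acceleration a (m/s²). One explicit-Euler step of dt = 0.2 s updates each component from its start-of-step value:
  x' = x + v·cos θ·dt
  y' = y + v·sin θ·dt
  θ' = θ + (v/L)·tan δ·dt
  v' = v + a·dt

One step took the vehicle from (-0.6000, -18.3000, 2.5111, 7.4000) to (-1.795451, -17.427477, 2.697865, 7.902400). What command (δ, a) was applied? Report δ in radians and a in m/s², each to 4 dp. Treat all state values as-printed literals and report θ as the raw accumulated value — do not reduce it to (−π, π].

a = (v'−v)/dt = (0.502400)/0.2 = 2.5120
Δθ = θ'−θ = 0.186765;  (v·dt/L) = 7.4000·0.2/3.4 = 0.435294
tan δ = Δθ·L/(v·dt) = 0.429055  →  δ = 0.4053

δ = 0.4053, a = 2.5120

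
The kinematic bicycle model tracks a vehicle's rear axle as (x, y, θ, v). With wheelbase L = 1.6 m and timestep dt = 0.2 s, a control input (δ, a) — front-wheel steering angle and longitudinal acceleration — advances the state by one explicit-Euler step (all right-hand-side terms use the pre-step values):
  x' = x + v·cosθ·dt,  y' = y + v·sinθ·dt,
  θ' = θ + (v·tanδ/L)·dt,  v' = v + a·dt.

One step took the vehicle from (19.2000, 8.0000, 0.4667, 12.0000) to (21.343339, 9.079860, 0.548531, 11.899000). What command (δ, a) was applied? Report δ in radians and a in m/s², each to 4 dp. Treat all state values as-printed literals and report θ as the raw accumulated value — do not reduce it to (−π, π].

δ = 0.0545, a = -0.5050

a = (v'−v)/dt = (-0.101000)/0.2 = -0.5050
Δθ = θ'−θ = 0.081831;  (v·dt/L) = 12.0000·0.2/1.6 = 1.500000
tan δ = Δθ·L/(v·dt) = 0.054554  →  δ = 0.0545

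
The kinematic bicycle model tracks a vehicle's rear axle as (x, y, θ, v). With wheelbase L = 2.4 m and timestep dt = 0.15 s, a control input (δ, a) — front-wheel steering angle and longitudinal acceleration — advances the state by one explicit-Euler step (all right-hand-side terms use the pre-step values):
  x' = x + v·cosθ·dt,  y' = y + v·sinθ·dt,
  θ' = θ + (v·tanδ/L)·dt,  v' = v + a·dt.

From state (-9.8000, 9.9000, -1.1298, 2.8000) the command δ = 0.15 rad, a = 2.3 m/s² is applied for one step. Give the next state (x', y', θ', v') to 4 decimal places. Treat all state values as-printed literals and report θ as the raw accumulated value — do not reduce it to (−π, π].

x' = -9.8000 + 2.8000·cos(-1.1298)·0.15 = -9.6207
y' = 9.9000 + 2.8000·sin(-1.1298)·0.15 = 9.5202
θ' = -1.1298 + (2.8000/2.4)·tan(0.15)·0.15 = -1.1034
v' = 2.8000 + 2.3000·0.15 = 3.1450

(-9.6207, 9.5202, -1.1034, 3.1450)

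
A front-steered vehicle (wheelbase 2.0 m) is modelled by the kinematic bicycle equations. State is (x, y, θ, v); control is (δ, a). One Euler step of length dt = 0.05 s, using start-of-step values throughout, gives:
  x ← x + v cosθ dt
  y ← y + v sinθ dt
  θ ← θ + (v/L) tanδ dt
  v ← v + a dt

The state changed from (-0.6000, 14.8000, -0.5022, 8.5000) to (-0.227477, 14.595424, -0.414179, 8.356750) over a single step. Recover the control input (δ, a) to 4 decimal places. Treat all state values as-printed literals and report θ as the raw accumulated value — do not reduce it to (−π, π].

δ = 0.3927, a = -2.8650

a = (v'−v)/dt = (-0.143250)/0.05 = -2.8650
Δθ = θ'−θ = 0.088021;  (v·dt/L) = 8.5000·0.05/2.0 = 0.212500
tan δ = Δθ·L/(v·dt) = 0.414216  →  δ = 0.3927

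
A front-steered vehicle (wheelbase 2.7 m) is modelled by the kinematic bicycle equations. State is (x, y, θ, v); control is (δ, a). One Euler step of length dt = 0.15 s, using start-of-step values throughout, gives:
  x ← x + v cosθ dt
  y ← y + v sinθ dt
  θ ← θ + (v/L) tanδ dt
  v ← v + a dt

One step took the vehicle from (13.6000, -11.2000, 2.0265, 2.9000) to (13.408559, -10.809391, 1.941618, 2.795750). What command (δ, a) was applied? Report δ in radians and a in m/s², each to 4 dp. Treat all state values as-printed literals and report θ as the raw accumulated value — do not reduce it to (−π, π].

δ = -0.4849, a = -0.6950

a = (v'−v)/dt = (-0.104250)/0.15 = -0.6950
Δθ = θ'−θ = -0.084882;  (v·dt/L) = 2.9000·0.15/2.7 = 0.161111
tan δ = Δθ·L/(v·dt) = -0.526854  →  δ = -0.4849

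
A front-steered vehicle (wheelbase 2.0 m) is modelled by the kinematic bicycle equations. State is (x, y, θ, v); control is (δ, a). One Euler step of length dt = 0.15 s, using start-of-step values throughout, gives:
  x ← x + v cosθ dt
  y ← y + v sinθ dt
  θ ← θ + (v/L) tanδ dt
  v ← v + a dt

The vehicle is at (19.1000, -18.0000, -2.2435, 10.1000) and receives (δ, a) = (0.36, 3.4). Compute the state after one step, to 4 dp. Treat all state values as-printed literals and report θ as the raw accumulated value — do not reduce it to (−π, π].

(18.1560, -19.1849, -1.9584, 10.6100)

x' = 19.1000 + 10.1000·cos(-2.2435)·0.15 = 18.1560
y' = -18.0000 + 10.1000·sin(-2.2435)·0.15 = -19.1849
θ' = -2.2435 + (10.1000/2.0)·tan(0.36)·0.15 = -1.9584
v' = 10.1000 + 3.4000·0.15 = 10.6100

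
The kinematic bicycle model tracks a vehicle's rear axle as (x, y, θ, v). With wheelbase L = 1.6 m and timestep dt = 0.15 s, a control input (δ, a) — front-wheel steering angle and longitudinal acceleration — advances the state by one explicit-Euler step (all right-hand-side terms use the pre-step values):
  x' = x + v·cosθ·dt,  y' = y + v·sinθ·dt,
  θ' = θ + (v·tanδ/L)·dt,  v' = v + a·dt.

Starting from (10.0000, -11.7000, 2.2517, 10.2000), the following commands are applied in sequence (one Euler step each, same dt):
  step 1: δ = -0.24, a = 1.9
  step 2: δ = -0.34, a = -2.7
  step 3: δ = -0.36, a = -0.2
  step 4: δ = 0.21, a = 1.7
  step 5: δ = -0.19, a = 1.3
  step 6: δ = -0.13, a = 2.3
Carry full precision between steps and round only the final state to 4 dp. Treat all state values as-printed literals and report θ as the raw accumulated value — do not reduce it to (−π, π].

(9.0527, -3.0575, 1.2006, 10.8450)

after step 1 (δ=-0.24, a=1.9): (9.036872, -10.511184, 2.017690, 10.485000)
after step 2 (δ=-0.34, a=-2.7): (8.357183, -9.092887, 1.669977, 10.080000)
after step 3 (δ=-0.36, a=-0.2): (8.207467, -7.588318, 1.314277, 10.050000)
after step 4 (δ=0.21, a=1.7): (8.589943, -6.130145, 1.515097, 10.305000)
after step 5 (δ=-0.19, a=1.3): (8.675996, -4.586792, 1.329298, 10.500000)
after step 6 (δ=-0.13, a=2.3): (9.052670, -3.057497, 1.200603, 10.845000)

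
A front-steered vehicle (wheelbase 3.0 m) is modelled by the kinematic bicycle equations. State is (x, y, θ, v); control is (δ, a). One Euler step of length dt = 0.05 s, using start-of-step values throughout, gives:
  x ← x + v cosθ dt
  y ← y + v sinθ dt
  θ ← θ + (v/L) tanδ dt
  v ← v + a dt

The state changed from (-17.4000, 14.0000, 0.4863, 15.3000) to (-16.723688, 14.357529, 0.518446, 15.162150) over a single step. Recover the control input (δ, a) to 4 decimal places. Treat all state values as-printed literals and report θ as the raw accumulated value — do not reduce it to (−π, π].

a = (v'−v)/dt = (-0.137850)/0.05 = -2.7570
Δθ = θ'−θ = 0.032146;  (v·dt/L) = 15.3000·0.05/3.0 = 0.255000
tan δ = Δθ·L/(v·dt) = 0.126063  →  δ = 0.1254

δ = 0.1254, a = -2.7570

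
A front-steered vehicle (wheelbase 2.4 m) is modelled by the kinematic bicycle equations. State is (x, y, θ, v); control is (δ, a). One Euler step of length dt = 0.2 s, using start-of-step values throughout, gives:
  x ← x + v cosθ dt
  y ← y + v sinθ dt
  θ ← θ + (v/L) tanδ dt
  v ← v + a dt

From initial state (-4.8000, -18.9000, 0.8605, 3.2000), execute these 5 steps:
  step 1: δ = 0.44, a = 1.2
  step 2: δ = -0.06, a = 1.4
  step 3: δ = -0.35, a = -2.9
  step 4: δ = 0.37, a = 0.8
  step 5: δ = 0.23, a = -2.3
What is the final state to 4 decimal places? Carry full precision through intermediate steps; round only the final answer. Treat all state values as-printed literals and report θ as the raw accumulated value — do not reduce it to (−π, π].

(-2.7898, -16.2141, 1.0215, 2.8400)

after step 1 (δ=0.44, a=1.2): (-4.382683, -18.414772, 0.986041, 3.440000)
after step 2 (δ=-0.06, a=1.4): (-4.002910, -17.841085, 0.968821, 3.720000)
after step 3 (δ=-0.35, a=-2.9): (-3.581604, -17.227866, 0.855662, 3.140000)
after step 4 (δ=0.37, a=0.8): (-3.169812, -16.753723, 0.957153, 3.300000)
after step 5 (δ=0.23, a=-2.3): (-2.789751, -16.214137, 1.021542, 2.840000)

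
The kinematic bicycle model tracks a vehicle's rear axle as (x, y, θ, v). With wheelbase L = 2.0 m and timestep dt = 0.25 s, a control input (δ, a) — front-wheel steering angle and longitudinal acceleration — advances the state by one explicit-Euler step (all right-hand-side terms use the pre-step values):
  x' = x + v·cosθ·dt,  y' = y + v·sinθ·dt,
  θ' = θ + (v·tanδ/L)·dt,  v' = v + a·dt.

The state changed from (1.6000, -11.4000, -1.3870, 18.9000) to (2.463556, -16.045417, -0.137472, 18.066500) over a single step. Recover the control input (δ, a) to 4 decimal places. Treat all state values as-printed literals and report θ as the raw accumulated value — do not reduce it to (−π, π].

δ = 0.4865, a = -3.3340

a = (v'−v)/dt = (-0.833500)/0.25 = -3.3340
Δθ = θ'−θ = 1.249528;  (v·dt/L) = 18.9000·0.25/2.0 = 2.362500
tan δ = Δθ·L/(v·dt) = 0.528901  →  δ = 0.4865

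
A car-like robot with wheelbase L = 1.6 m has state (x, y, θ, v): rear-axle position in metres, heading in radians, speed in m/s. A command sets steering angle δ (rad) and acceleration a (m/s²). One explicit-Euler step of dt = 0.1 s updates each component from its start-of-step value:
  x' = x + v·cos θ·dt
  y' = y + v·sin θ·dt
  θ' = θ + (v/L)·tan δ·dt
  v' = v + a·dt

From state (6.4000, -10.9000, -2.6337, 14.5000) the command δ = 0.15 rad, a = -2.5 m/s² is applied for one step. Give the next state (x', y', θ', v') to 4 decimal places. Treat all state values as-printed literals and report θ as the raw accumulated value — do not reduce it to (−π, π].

(5.1330, -11.6052, -2.4967, 14.2500)

x' = 6.4000 + 14.5000·cos(-2.6337)·0.1 = 5.1330
y' = -10.9000 + 14.5000·sin(-2.6337)·0.1 = -11.6052
θ' = -2.6337 + (14.5000/1.6)·tan(0.15)·0.1 = -2.4967
v' = 14.5000 − 2.5000·0.1 = 14.2500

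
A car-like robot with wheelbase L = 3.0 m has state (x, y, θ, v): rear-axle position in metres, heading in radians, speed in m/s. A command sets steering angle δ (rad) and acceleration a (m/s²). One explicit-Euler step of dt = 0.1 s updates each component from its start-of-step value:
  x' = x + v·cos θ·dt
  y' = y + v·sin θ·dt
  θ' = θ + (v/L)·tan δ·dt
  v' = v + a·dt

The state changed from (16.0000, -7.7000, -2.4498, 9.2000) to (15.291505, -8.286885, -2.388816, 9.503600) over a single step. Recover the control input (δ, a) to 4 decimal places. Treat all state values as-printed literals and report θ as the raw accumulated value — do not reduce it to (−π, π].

a = (v'−v)/dt = (0.303600)/0.1 = 3.0360
Δθ = θ'−θ = 0.060984;  (v·dt/L) = 9.2000·0.1/3.0 = 0.306667
tan δ = Δθ·L/(v·dt) = 0.198861  →  δ = 0.1963

δ = 0.1963, a = 3.0360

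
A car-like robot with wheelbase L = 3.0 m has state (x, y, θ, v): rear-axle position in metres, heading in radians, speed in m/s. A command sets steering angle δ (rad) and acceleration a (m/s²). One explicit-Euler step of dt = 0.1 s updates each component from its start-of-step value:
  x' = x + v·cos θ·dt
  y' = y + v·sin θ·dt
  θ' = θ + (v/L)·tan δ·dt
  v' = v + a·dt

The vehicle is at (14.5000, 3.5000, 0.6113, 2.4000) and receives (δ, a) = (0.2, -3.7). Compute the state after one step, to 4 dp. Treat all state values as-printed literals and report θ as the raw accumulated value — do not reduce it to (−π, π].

(14.6965, 3.6377, 0.6275, 2.0300)

x' = 14.5000 + 2.4000·cos(0.6113)·0.1 = 14.6965
y' = 3.5000 + 2.4000·sin(0.6113)·0.1 = 3.6377
θ' = 0.6113 + (2.4000/3.0)·tan(0.2)·0.1 = 0.6275
v' = 2.4000 − 3.7000·0.1 = 2.0300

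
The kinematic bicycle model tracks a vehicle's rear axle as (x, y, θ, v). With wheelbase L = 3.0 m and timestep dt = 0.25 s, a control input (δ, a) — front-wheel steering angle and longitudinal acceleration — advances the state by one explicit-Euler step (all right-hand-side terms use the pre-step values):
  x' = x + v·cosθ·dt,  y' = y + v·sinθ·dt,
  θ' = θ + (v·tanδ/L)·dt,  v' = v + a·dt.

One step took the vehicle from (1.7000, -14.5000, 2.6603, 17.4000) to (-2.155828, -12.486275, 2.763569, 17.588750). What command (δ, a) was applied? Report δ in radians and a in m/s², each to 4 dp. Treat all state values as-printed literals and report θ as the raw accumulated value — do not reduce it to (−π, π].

δ = 0.0711, a = 0.7550

a = (v'−v)/dt = (0.188750)/0.25 = 0.7550
Δθ = θ'−θ = 0.103269;  (v·dt/L) = 17.4000·0.25/3.0 = 1.450000
tan δ = Δθ·L/(v·dt) = 0.071220  →  δ = 0.0711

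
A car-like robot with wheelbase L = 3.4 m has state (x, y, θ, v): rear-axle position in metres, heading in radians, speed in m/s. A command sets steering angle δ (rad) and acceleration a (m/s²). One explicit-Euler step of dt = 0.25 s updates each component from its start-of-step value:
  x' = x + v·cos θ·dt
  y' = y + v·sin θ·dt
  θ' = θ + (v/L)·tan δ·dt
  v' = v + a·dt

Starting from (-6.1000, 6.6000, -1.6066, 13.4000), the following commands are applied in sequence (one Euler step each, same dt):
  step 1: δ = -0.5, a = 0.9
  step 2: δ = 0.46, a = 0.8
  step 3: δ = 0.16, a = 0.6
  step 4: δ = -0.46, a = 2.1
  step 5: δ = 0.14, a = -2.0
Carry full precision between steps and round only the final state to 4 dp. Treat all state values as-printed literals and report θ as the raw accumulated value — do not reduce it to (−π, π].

after step 1 (δ=-0.5, a=0.9): (-6.219917, 3.252147, -2.144869, 13.625000)
after step 2 (δ=0.46, a=0.8): (-8.069701, 0.391931, -1.648509, 13.825000)
after step 3 (δ=0.16, a=0.6): (-8.338026, -3.053888, -1.484460, 13.975000)
after step 4 (δ=-0.46, a=2.1): (-8.036762, -6.534625, -1.993570, 14.500000)
after step 5 (δ=0.14, a=-2.0): (-9.524068, -9.840460, -1.843322, 14.000000)

(-9.5241, -9.8405, -1.8433, 14.0000)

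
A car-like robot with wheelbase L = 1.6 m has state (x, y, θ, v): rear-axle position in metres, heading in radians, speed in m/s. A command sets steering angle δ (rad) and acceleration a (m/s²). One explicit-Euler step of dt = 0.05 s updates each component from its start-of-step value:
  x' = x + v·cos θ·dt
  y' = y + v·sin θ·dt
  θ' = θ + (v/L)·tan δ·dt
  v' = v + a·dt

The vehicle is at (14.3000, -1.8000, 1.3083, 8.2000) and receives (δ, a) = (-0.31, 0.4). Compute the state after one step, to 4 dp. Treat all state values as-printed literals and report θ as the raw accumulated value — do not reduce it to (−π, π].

x' = 14.3000 + 8.2000·cos(1.3083)·0.05 = 14.4064
y' = -1.8000 + 8.2000·sin(1.3083)·0.05 = -1.4040
θ' = 1.3083 + (8.2000/1.6)·tan(-0.31)·0.05 = 1.2262
v' = 8.2000 + 0.4000·0.05 = 8.2200

(14.4064, -1.4040, 1.2262, 8.2200)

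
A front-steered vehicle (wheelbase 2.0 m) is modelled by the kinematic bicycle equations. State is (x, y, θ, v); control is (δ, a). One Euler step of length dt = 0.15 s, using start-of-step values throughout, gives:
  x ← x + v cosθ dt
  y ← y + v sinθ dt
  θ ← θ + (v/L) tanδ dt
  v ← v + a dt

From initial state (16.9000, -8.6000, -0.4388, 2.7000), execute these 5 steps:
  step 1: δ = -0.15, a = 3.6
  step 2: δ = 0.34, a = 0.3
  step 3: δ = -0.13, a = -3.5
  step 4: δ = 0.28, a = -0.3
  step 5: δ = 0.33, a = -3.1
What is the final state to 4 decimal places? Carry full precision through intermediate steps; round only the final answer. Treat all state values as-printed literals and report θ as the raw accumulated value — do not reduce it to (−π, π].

(18.9175, -9.4854, -0.2864, 2.2500)

after step 1 (δ=-0.15, a=3.6): (17.266631, -8.772066, -0.469405, 3.240000)
after step 2 (δ=0.34, a=0.3): (17.700064, -8.991910, -0.383447, 3.285000)
after step 3 (δ=-0.13, a=-3.5): (18.157031, -9.176258, -0.415657, 2.760000)
after step 4 (δ=0.28, a=-0.3): (18.535779, -9.343427, -0.356133, 2.715000)
after step 5 (δ=0.33, a=-3.1): (18.917475, -9.485416, -0.286387, 2.250000)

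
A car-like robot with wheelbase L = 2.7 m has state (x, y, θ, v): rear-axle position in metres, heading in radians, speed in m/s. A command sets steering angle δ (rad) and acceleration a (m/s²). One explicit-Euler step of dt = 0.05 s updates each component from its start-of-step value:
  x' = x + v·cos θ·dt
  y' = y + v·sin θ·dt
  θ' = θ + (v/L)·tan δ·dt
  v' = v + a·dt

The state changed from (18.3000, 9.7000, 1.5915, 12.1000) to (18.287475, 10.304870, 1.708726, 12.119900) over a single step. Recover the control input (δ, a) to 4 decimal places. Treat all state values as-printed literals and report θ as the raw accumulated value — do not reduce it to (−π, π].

a = (v'−v)/dt = (0.019900)/0.05 = 0.3980
Δθ = θ'−θ = 0.117226;  (v·dt/L) = 12.1000·0.05/2.7 = 0.224074
tan δ = Δθ·L/(v·dt) = 0.523157  →  δ = 0.4820

δ = 0.4820, a = 0.3980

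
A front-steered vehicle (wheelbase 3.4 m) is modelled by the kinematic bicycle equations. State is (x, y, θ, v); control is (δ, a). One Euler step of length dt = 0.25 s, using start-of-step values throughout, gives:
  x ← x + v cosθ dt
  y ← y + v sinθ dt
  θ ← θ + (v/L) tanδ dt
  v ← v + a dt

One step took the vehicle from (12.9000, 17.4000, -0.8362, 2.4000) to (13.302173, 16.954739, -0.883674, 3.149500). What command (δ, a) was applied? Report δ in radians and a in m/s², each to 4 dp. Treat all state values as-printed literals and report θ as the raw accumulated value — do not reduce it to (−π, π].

δ = -0.2628, a = 2.9980

a = (v'−v)/dt = (0.749500)/0.25 = 2.9980
Δθ = θ'−θ = -0.047474;  (v·dt/L) = 2.4000·0.25/3.4 = 0.176471
tan δ = Δθ·L/(v·dt) = -0.269019  →  δ = -0.2628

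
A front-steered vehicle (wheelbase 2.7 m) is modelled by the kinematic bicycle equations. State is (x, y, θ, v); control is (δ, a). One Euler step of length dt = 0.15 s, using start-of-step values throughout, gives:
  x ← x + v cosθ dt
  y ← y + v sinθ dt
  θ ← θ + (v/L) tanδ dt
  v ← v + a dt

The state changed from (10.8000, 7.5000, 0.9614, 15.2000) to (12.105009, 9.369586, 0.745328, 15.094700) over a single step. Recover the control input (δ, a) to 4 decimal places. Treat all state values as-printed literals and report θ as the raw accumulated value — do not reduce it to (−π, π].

a = (v'−v)/dt = (-0.105300)/0.15 = -0.7020
Δθ = θ'−θ = -0.216072;  (v·dt/L) = 15.2000·0.15/2.7 = 0.844444
tan δ = Δθ·L/(v·dt) = -0.255875  →  δ = -0.2505

δ = -0.2505, a = -0.7020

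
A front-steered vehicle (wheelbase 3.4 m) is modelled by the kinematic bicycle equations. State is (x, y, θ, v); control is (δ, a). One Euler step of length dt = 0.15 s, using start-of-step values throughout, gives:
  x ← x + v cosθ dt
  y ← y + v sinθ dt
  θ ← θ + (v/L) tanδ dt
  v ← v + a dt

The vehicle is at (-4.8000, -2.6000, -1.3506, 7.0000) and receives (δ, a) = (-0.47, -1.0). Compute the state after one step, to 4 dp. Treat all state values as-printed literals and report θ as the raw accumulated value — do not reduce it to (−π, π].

(-4.5707, -3.6246, -1.5075, 6.8500)

x' = -4.8000 + 7.0000·cos(-1.3506)·0.15 = -4.5707
y' = -2.6000 + 7.0000·sin(-1.3506)·0.15 = -3.6246
θ' = -1.3506 + (7.0000/3.4)·tan(-0.47)·0.15 = -1.5075
v' = 7.0000 − 1.0000·0.15 = 6.8500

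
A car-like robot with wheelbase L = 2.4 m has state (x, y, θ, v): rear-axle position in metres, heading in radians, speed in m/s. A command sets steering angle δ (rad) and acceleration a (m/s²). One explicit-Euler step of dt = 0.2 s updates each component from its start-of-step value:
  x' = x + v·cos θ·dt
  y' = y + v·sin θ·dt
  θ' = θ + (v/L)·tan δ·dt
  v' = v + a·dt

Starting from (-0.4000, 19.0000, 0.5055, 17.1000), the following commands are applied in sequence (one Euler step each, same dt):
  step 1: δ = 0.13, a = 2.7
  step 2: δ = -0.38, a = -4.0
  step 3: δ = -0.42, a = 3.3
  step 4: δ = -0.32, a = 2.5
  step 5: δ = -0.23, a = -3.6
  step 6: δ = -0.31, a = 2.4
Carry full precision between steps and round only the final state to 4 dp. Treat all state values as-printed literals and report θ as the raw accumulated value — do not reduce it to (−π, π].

(14.3565, 15.0968, -1.8178, 17.7600)

after step 1 (δ=0.13, a=2.7): (2.592269, 20.656118, 0.691801, 17.640000)
after step 2 (δ=-0.38, a=-4.0): (5.309177, 22.906717, 0.104664, 16.840000)
after step 3 (δ=-0.42, a=3.3): (8.658746, 23.258582, -0.522026, 17.500000)
after step 4 (δ=-0.32, a=2.5): (11.692583, 21.513351, -1.005302, 18.000000)
after step 5 (δ=-0.23, a=-3.6): (13.621582, 18.473784, -1.356517, 17.280000)
after step 6 (δ=-0.31, a=2.4): (14.356476, 15.096823, -1.817789, 17.760000)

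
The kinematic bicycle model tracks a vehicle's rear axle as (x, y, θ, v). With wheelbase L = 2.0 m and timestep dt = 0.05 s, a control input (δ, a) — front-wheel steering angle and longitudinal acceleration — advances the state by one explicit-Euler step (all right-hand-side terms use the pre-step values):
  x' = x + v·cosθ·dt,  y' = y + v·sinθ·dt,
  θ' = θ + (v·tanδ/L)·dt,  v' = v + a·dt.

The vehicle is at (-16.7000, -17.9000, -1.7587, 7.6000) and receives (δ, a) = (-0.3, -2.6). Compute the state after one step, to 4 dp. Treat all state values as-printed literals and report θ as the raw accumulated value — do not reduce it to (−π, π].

(-16.7710, -18.2733, -1.8175, 7.4700)

x' = -16.7000 + 7.6000·cos(-1.7587)·0.05 = -16.7710
y' = -17.9000 + 7.6000·sin(-1.7587)·0.05 = -18.2733
θ' = -1.7587 + (7.6000/2.0)·tan(-0.3)·0.05 = -1.8175
v' = 7.6000 − 2.6000·0.05 = 7.4700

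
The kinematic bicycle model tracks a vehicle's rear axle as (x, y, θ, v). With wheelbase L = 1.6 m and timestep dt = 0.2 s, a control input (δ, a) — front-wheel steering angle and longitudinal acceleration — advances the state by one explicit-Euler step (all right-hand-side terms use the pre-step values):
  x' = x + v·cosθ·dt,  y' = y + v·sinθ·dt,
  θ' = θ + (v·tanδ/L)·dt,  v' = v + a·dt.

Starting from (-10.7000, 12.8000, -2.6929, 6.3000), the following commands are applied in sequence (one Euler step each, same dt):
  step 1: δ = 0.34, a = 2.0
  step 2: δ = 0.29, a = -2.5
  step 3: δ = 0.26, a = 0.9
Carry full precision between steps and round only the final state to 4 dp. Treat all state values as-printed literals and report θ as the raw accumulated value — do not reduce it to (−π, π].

(-13.5299, 10.3347, -1.9582, 6.3800)

after step 1 (δ=0.34, a=2.0): (-11.835279, 12.253427, -2.414332, 6.700000)
after step 2 (δ=0.29, a=-2.5): (-12.836257, 11.362561, -2.164411, 6.200000)
after step 3 (δ=0.26, a=0.9): (-13.529865, 10.334695, -1.958245, 6.380000)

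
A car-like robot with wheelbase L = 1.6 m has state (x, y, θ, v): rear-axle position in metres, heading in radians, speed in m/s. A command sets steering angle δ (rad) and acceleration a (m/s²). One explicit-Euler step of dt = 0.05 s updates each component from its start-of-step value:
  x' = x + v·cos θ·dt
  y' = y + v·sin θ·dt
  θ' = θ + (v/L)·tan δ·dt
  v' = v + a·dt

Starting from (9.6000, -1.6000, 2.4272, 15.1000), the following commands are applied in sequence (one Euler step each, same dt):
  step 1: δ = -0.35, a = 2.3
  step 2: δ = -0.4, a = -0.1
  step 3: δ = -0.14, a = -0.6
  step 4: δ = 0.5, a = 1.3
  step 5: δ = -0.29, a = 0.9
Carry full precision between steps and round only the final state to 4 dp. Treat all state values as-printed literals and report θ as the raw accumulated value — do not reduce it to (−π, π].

(7.4122, 1.4468, 2.1039, 15.2900)

after step 1 (δ=-0.35, a=2.3): (9.029604, -1.105355, 2.254952, 15.215000)
after step 2 (δ=-0.4, a=-0.1): (8.548796, -0.515810, 2.053927, 15.210000)
after step 3 (δ=-0.14, a=-0.6): (8.195502, 0.157647, 1.986945, 15.180000)
after step 4 (δ=0.5, a=1.3): (7.888683, 0.851868, 2.246098, 15.245000)
after step 5 (δ=-0.29, a=0.9): (7.412176, 1.446819, 2.103932, 15.290000)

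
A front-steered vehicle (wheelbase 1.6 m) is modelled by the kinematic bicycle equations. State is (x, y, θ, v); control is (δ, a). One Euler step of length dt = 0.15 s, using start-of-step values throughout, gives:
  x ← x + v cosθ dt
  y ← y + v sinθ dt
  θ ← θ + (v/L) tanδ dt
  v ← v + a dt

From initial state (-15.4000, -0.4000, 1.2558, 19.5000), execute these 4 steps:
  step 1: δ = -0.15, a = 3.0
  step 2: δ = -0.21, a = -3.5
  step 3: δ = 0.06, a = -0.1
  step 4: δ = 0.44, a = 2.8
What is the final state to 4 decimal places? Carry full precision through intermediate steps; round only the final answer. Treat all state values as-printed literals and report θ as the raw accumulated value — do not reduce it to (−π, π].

(-8.1448, 8.3183, 1.5469, 19.8300)

after step 1 (δ=-0.15, a=3.0): (-14.493797, 2.381083, 0.979506, 19.950000)
after step 2 (δ=-0.21, a=-3.5): (-12.825679, 4.865522, 0.580863, 19.425000)
after step 3 (δ=0.06, a=-0.1): (-10.389815, 6.464430, 0.690260, 19.410000)
after step 4 (δ=0.44, a=2.8): (-8.144814, 8.318291, 1.546933, 19.830000)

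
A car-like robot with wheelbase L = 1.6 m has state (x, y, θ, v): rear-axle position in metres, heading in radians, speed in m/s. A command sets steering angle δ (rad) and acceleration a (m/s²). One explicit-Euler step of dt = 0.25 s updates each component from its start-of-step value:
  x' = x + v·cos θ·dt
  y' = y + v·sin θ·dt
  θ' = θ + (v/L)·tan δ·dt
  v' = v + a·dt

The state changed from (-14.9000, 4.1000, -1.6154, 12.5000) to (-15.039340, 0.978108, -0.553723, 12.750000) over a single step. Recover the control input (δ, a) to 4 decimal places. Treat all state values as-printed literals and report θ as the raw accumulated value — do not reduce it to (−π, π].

a = (v'−v)/dt = (0.250000)/0.25 = 1.0000
Δθ = θ'−θ = 1.061677;  (v·dt/L) = 12.5000·0.25/1.6 = 1.953125
tan δ = Δθ·L/(v·dt) = 0.543579  →  δ = 0.4979

δ = 0.4979, a = 1.0000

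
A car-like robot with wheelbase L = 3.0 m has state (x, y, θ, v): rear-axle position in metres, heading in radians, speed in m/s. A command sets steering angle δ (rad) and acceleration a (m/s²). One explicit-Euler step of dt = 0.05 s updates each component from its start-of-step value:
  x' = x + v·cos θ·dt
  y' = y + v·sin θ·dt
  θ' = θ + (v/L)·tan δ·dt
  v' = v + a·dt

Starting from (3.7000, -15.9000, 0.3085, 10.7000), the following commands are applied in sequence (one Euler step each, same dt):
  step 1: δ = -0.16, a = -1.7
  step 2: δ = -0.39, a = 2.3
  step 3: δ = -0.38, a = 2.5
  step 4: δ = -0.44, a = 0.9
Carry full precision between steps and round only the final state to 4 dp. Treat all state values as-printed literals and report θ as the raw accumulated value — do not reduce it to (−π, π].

after step 1 (δ=-0.16, a=-1.7): (4.209743, -15.737558, 0.279721, 10.615000)
after step 2 (δ=-0.39, a=2.3): (4.719864, -15.591025, 0.206998, 10.730000)
after step 3 (δ=-0.38, a=2.5): (5.244911, -15.480762, 0.135570, 10.855000)
after step 4 (δ=-0.44, a=0.9): (5.782681, -15.407406, 0.050398, 10.900000)

(5.7827, -15.4074, 0.0504, 10.9000)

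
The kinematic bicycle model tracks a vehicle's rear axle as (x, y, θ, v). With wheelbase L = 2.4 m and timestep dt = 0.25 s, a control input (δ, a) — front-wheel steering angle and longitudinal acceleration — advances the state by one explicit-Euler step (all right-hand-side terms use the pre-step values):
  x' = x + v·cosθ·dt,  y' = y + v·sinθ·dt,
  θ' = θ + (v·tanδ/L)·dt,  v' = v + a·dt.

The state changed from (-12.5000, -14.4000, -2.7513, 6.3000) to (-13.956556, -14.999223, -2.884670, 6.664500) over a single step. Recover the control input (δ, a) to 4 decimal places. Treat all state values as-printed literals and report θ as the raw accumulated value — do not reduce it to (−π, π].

δ = -0.2005, a = 1.4580

a = (v'−v)/dt = (0.364500)/0.25 = 1.4580
Δθ = θ'−θ = -0.133370;  (v·dt/L) = 6.3000·0.25/2.4 = 0.656250
tan δ = Δθ·L/(v·dt) = -0.203230  →  δ = -0.2005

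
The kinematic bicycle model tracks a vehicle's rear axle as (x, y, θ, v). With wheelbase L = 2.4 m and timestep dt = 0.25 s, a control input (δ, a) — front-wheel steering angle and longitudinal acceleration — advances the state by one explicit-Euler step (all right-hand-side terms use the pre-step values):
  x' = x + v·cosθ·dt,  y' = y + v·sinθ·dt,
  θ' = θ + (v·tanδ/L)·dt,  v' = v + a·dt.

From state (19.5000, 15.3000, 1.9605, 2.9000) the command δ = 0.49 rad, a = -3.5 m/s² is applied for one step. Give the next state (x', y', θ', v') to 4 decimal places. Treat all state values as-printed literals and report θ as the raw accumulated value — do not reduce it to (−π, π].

(19.2246, 15.9706, 2.1216, 2.0250)

x' = 19.5000 + 2.9000·cos(1.9605)·0.25 = 19.2246
y' = 15.3000 + 2.9000·sin(1.9605)·0.25 = 15.9706
θ' = 1.9605 + (2.9000/2.4)·tan(0.49)·0.25 = 2.1216
v' = 2.9000 − 3.5000·0.25 = 2.0250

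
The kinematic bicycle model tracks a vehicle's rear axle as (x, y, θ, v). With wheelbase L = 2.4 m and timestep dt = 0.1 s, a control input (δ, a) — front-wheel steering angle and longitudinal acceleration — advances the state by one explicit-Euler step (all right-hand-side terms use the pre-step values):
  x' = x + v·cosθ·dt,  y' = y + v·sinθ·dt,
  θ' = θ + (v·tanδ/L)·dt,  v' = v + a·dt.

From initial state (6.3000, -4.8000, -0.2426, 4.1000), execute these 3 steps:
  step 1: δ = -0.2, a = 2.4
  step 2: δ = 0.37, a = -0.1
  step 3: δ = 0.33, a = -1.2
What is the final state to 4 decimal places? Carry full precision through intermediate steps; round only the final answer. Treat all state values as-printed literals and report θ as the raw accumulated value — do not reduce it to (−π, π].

after step 1 (δ=-0.2, a=2.4): (6.697994, -4.898493, -0.277230, 4.340000)
after step 2 (δ=0.37, a=-0.1): (7.115423, -5.017276, -0.207091, 4.330000)
after step 3 (δ=0.33, a=-1.2): (7.539171, -5.106306, -0.145294, 4.210000)

(7.5392, -5.1063, -0.1453, 4.2100)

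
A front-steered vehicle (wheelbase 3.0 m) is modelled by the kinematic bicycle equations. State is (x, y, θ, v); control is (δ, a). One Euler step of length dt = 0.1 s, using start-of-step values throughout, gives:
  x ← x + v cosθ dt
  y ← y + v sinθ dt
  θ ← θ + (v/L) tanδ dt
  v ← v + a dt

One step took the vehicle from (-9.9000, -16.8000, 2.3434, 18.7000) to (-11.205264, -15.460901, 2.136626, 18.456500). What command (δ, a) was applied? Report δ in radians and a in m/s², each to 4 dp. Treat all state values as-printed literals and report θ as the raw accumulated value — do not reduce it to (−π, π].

δ = -0.3203, a = -2.4350

a = (v'−v)/dt = (-0.243500)/0.1 = -2.4350
Δθ = θ'−θ = -0.206774;  (v·dt/L) = 18.7000·0.1/3.0 = 0.623333
tan δ = Δθ·L/(v·dt) = -0.331723  →  δ = -0.3203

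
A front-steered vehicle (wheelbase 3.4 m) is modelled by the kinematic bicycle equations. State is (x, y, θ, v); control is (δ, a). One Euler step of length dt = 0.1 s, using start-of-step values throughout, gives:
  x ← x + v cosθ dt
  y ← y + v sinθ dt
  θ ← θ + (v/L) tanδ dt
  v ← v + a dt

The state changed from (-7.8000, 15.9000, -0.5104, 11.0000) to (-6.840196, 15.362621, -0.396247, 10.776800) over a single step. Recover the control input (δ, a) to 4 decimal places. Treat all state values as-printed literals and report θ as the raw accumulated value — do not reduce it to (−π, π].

δ = 0.3392, a = -2.2320

a = (v'−v)/dt = (-0.223200)/0.1 = -2.2320
Δθ = θ'−θ = 0.114153;  (v·dt/L) = 11.0000·0.1/3.4 = 0.323529
tan δ = Δθ·L/(v·dt) = 0.352837  →  δ = 0.3392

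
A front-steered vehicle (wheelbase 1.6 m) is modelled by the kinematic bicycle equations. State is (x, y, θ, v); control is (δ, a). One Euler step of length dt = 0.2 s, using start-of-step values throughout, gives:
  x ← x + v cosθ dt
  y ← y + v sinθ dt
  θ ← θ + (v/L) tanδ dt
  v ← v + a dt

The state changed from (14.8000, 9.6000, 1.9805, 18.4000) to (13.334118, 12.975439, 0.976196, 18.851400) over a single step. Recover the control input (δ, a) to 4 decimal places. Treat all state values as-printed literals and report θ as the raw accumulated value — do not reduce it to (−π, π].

δ = -0.4117, a = 2.2570

a = (v'−v)/dt = (0.451400)/0.2 = 2.2570
Δθ = θ'−θ = -1.004304;  (v·dt/L) = 18.4000·0.2/1.6 = 2.300000
tan δ = Δθ·L/(v·dt) = -0.436654  →  δ = -0.4117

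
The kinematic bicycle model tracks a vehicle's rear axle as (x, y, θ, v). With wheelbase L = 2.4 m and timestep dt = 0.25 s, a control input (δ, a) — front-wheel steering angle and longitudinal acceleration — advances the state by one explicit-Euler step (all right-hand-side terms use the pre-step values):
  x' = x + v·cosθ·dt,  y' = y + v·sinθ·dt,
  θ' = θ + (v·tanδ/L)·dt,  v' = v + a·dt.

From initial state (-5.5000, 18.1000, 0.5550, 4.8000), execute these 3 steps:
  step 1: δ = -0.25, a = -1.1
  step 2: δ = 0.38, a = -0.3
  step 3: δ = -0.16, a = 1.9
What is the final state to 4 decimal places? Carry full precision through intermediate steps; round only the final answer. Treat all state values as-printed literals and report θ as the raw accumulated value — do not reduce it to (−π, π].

after step 1 (δ=-0.25, a=-1.1): (-4.480119, 18.732332, 0.427329, 4.525000)
after step 2 (δ=0.38, a=-0.3): (-3.450596, 19.201169, 0.615594, 4.450000)
after step 3 (δ=-0.16, a=1.9): (-2.542317, 19.843575, 0.540788, 4.925000)

(-2.5423, 19.8436, 0.5408, 4.9250)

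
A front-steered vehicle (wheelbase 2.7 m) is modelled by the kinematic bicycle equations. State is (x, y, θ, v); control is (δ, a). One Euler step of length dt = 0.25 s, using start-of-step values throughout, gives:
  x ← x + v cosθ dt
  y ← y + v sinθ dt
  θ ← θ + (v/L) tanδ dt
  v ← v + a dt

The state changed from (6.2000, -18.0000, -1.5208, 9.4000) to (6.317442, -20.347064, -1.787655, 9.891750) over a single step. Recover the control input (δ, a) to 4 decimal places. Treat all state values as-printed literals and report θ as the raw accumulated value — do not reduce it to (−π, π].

a = (v'−v)/dt = (0.491750)/0.25 = 1.9670
Δθ = θ'−θ = -0.266855;  (v·dt/L) = 9.4000·0.25/2.7 = 0.870370
tan δ = Δθ·L/(v·dt) = -0.306599  →  δ = -0.2975

δ = -0.2975, a = 1.9670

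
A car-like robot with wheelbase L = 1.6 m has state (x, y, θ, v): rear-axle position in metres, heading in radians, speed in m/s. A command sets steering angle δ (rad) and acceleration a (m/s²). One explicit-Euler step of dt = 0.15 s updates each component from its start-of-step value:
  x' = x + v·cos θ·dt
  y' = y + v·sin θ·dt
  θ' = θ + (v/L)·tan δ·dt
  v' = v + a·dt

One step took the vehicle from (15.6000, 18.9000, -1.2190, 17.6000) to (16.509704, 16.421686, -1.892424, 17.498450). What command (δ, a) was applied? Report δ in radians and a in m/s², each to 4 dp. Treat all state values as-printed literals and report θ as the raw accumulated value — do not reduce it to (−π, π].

δ = -0.3875, a = -0.6770

a = (v'−v)/dt = (-0.101550)/0.15 = -0.6770
Δθ = θ'−θ = -0.673424;  (v·dt/L) = 17.6000·0.15/1.6 = 1.650000
tan δ = Δθ·L/(v·dt) = -0.408136  →  δ = -0.3875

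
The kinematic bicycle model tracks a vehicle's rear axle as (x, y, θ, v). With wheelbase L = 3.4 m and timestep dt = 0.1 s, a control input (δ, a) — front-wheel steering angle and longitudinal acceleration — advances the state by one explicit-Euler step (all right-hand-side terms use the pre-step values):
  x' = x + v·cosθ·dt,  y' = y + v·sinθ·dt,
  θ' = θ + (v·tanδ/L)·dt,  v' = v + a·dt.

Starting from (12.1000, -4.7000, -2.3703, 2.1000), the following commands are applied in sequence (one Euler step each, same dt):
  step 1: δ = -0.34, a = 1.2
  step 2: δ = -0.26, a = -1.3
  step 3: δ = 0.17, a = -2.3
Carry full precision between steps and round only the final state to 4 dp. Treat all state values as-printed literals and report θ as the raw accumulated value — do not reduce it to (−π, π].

(11.6315, -5.1373, -2.3990, 1.8600)

after step 1 (δ=-0.34, a=1.2): (11.949428, -4.846383, -2.392148, 2.220000)
after step 2 (δ=-0.26, a=-1.3): (11.786909, -4.997617, -2.409518, 2.090000)
after step 3 (δ=0.17, a=-2.3): (11.631457, -5.137315, -2.398966, 1.860000)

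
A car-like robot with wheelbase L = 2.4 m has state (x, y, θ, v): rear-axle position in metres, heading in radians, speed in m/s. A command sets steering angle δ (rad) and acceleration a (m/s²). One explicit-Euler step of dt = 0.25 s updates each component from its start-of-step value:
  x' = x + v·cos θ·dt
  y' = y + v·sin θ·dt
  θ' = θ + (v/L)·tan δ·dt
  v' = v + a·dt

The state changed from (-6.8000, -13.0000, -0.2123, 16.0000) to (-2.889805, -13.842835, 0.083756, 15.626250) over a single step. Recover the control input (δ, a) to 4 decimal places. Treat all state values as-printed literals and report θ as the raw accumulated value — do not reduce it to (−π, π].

a = (v'−v)/dt = (-0.373750)/0.25 = -1.4950
Δθ = θ'−θ = 0.296056;  (v·dt/L) = 16.0000·0.25/2.4 = 1.666667
tan δ = Δθ·L/(v·dt) = 0.177634  →  δ = 0.1758

δ = 0.1758, a = -1.4950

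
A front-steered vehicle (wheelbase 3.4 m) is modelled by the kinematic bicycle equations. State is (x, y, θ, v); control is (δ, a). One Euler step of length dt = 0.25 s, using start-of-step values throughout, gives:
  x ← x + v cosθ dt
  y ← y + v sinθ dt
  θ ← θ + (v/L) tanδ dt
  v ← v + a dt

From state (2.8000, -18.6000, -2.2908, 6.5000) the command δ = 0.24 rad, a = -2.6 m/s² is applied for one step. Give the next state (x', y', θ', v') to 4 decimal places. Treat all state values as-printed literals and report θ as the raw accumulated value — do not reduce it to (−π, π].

x' = 2.8000 + 6.5000·cos(-2.2908)·0.25 = 1.7285
y' = -18.6000 + 6.5000·sin(-2.2908)·0.25 = -19.8217
θ' = -2.2908 + (6.5000/3.4)·tan(0.24)·0.25 = -2.1738
v' = 6.5000 − 2.6000·0.25 = 5.8500

(1.7285, -19.8217, -2.1738, 5.8500)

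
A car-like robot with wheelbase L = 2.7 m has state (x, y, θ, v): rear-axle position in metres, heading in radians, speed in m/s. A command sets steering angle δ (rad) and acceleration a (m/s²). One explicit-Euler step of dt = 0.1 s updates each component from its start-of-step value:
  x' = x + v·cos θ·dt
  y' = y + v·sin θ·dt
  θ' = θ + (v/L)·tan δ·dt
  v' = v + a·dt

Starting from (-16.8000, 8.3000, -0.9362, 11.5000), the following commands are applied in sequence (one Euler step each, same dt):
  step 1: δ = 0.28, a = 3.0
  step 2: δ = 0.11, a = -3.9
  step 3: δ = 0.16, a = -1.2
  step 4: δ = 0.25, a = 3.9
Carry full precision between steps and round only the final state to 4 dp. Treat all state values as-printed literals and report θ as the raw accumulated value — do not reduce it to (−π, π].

(-13.6196, 5.0007, -0.5905, 11.6800)

after step 1 (δ=0.28, a=3.0): (-16.118220, 7.373892, -0.813723, 11.800000)
after step 2 (δ=0.11, a=-3.9): (-15.307799, 6.516210, -0.765454, 11.410000)
after step 3 (δ=0.16, a=-1.2): (-14.485061, 5.725652, -0.697256, 11.290000)
after step 4 (δ=0.25, a=3.9): (-13.619562, 5.000702, -0.590486, 11.680000)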